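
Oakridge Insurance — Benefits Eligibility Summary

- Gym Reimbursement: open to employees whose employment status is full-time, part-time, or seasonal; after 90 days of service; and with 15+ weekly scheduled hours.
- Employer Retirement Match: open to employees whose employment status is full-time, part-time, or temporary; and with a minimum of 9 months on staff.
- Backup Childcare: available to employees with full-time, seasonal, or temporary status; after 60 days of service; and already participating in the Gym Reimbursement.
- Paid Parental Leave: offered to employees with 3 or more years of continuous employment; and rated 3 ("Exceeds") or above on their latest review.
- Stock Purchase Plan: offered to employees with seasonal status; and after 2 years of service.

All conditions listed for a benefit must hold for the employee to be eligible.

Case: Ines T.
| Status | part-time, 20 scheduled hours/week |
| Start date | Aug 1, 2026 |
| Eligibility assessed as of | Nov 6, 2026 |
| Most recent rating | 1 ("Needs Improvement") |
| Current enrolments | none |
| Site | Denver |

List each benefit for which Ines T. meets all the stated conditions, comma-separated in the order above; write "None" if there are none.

Gym Reimbursement

Service from Aug 1, 2026 to Nov 6, 2026: 97 days.
Gym Reimbursement — status part-time ✓; service 97 days ≥ 90 days ✓; 20 hrs/wk ≥ 15 ✓ → eligible.
Employer Retirement Match — status part-time ✓; service 97 days < 9 months (≈270 days) ✗ → not eligible.
Backup Childcare — status part-time ✗ (requires full-time, seasonal, or temporary) → not eligible.
Paid Parental Leave — service 97 days < 3 years (≈1095 days) ✗ → not eligible.
Stock Purchase Plan — status part-time ✗ (requires seasonal) → not eligible.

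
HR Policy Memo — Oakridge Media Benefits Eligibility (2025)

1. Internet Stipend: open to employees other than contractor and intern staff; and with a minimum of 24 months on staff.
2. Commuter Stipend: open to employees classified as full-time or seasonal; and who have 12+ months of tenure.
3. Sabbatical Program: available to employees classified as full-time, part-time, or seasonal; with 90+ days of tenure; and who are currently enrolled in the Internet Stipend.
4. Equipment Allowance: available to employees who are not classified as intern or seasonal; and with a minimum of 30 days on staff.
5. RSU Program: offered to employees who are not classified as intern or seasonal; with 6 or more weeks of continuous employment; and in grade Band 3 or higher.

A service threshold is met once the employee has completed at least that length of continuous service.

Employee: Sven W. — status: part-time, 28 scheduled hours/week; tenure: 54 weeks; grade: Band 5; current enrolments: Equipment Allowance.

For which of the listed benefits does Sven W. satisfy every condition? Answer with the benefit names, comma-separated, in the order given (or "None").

Equipment Allowance, RSU Program

Internet Stipend — status part-time ✓ (not excluded); service 54 weeks < 24 months (≈720 days) ✗ → not eligible.
Commuter Stipend — status part-time ✗ (requires full-time or seasonal) → not eligible.
Sabbatical Program — status part-time ✓; service 54 weeks ≥ 90 days ✓; not enrolled in Internet Stipend ✗ → not eligible.
Equipment Allowance — status part-time ✓ (not excluded); service 54 weeks ≥ 30 days ✓ → eligible.
RSU Program — status part-time ✓ (not excluded); service 54 weeks ≥ 6 weeks ✓; grade Band 5 ≥ Band 3 ✓ → eligible.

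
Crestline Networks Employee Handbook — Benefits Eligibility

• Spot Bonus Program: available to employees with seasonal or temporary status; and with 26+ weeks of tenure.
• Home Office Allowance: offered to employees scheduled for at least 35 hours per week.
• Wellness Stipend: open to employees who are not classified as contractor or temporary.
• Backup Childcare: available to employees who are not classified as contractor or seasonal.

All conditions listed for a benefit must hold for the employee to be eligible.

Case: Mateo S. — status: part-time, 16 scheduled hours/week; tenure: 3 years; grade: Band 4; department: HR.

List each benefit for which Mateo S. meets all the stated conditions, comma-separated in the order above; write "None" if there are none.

Wellness Stipend, Backup Childcare

Spot Bonus Program — status part-time ✗ (requires seasonal or temporary) → not eligible.
Home Office Allowance — 16 hrs/wk < 35 ✗ → not eligible.
Wellness Stipend — status part-time ✓ (not excluded) → eligible.
Backup Childcare — status part-time ✓ (not excluded) → eligible.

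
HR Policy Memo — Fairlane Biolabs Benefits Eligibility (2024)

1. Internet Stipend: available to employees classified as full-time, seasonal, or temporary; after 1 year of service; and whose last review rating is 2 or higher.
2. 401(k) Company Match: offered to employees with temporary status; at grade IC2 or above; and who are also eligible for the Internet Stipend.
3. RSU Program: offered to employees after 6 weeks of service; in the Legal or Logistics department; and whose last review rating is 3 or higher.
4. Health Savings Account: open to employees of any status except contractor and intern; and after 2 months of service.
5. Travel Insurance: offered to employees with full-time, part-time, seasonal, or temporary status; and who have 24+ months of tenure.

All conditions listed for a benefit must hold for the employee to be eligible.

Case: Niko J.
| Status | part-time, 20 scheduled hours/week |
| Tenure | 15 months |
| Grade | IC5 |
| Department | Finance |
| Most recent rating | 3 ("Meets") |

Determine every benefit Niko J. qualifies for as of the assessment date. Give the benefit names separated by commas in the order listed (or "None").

Internet Stipend — status part-time ✗ (requires full-time, seasonal, or temporary) → not eligible.
401(k) Company Match — status part-time ✗ (requires temporary) → not eligible.
RSU Program — service 15 months ≥ 6 weeks (≈42 days) ✓; dept Finance ✗ → not eligible.
Health Savings Account — status part-time ✓ (not excluded); service 15 months ≥ 2 months ✓ → eligible.
Travel Insurance — status part-time ✓; service 15 months < 24 months ✗ → not eligible.

Health Savings Account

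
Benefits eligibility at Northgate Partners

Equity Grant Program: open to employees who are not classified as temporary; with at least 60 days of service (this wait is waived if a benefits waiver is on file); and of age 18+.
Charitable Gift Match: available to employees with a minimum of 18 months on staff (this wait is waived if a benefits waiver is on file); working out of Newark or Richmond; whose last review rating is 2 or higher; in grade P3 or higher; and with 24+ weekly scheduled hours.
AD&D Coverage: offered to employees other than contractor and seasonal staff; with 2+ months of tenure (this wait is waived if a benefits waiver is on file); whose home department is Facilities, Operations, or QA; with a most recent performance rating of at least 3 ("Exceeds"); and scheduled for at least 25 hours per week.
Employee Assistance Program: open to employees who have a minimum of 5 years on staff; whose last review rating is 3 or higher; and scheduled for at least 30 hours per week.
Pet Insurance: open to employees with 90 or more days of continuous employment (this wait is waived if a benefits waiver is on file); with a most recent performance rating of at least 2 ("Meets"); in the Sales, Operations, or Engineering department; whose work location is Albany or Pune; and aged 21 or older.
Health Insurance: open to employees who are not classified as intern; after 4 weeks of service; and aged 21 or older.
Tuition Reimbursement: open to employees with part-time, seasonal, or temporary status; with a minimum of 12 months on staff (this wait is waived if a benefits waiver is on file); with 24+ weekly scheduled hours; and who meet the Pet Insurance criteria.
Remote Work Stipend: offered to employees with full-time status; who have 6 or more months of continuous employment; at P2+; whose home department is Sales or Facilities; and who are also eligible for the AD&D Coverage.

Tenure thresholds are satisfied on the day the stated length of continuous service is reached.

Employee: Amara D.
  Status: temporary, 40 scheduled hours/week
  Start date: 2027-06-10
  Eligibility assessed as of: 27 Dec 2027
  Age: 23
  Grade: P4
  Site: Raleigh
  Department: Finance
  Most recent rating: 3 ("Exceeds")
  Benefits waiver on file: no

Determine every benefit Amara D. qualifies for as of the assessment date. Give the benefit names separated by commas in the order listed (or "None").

Health Insurance

Service from 2027-06-10 to 27 Dec 2027: 200 days.
Equity Grant Program — status temporary ✗ (excluded) → not eligible.
Charitable Gift Match — no waiver, service 200 days < 18 months (≈540 days) ✗ → not eligible.
AD&D Coverage — status temporary ✓ (not excluded); no waiver, service 200 days ≥ 2 months (≈60 days) ✓; dept Finance ✗ → not eligible.
Employee Assistance Program — service 200 days < 5 years (≈1825 days) ✗ → not eligible.
Pet Insurance — no waiver, service 200 days ≥ 90 days ✓; rating 3 ≥ 2 ✓; dept Finance ✗ → not eligible.
Health Insurance — status temporary ✓ (not excluded); service 200 days ≥ 4 weeks (≈28 days) ✓; age 23 ≥ 21 ✓ → eligible.
Tuition Reimbursement — status temporary ✓; no waiver, service 200 days < 12 months (≈360 days) ✗ → not eligible.
Remote Work Stipend — status temporary ✗ (requires full-time) → not eligible.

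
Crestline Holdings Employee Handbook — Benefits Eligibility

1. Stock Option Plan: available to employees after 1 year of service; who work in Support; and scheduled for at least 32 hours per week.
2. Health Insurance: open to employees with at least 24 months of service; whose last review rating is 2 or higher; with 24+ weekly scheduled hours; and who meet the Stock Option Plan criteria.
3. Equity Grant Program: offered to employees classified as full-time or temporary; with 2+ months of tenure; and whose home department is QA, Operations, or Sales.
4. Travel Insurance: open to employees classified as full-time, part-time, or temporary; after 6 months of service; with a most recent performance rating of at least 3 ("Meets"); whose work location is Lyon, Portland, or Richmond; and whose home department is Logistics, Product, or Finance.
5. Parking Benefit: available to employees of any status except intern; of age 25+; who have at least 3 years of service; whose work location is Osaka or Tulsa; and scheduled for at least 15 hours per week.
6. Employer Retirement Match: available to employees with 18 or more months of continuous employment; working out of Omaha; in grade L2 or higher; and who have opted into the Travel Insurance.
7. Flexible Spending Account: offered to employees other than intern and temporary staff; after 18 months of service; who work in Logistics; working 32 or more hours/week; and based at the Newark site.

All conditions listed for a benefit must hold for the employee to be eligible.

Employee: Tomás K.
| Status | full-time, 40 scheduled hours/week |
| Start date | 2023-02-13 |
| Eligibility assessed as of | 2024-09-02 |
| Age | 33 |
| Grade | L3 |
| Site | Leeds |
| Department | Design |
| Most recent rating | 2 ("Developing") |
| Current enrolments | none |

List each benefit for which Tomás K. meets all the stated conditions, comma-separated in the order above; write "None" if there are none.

Service from 2023-02-13 to 2024-09-02: 567 days.
Stock Option Plan — service 567 days ≥ 1 year (≈365 days) ✓; dept Design ✗ → not eligible.
Health Insurance — service 567 days < 24 months (≈720 days) ✗ → not eligible.
Equity Grant Program — status full-time ✓; service 567 days ≥ 2 months (≈60 days) ✓; dept Design ✗ → not eligible.
Travel Insurance — status full-time ✓; service 567 days ≥ 6 months (≈180 days) ✓; rating 2 < 3 ✗ → not eligible.
Parking Benefit — status full-time ✓ (not excluded); age 33 ≥ 25 ✓; service 567 days < 3 years (≈1095 days) ✗ → not eligible.
Employer Retirement Match — service 567 days ≥ 18 months (≈540 days) ✓; site Leeds ✗ (not Omaha) → not eligible.
Flexible Spending Account — status full-time ✓ (not excluded); service 567 days ≥ 18 months (≈540 days) ✓; dept Design ✗ → not eligible.

None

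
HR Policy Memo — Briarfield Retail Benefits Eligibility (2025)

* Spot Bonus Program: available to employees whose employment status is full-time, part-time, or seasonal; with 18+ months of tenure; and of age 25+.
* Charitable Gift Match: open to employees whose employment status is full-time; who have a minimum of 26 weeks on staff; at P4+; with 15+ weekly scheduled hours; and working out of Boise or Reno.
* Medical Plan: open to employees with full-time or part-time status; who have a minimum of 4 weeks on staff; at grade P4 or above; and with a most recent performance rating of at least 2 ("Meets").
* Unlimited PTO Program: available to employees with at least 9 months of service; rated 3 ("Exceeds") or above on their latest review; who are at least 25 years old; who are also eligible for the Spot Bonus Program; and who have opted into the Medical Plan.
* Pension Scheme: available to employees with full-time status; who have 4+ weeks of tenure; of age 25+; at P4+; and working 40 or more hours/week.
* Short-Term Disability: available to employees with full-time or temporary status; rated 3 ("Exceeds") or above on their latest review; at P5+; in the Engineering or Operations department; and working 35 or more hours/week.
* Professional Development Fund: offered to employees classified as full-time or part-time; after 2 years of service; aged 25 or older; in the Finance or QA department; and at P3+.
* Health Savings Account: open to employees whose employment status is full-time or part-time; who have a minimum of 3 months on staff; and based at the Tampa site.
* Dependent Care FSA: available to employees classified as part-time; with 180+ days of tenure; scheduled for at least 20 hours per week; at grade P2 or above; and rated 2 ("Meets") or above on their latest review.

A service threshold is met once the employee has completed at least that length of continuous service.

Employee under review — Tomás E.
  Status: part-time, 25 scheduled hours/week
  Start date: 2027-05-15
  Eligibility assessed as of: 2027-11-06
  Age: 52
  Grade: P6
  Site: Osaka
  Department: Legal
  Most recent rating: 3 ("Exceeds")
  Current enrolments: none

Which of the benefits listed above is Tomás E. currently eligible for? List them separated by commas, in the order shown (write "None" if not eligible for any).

Service from 2027-05-15 to 2027-11-06: 175 days.
Spot Bonus Program — status part-time ✓; service 175 days < 18 months (≈540 days) ✗ → not eligible.
Charitable Gift Match — status part-time ✗ (requires full-time) → not eligible.
Medical Plan — status part-time ✓; service 175 days ≥ 4 weeks (≈28 days) ✓; grade P6 ≥ P4 ✓; rating 3 ≥ 2 ✓ → eligible.
Unlimited PTO Program — service 175 days < 9 months (≈270 days) ✗ → not eligible.
Pension Scheme — status part-time ✗ (requires full-time) → not eligible.
Short-Term Disability — status part-time ✗ (requires full-time or temporary) → not eligible.
Professional Development Fund — status part-time ✓; service 175 days < 2 years (≈730 days) ✗ → not eligible.
Health Savings Account — status part-time ✓; service 175 days ≥ 3 months (≈90 days) ✓; site Osaka ✗ (not Tampa) → not eligible.
Dependent Care FSA — status part-time ✓; service 175 days < 180 days ✗ → not eligible.

Medical Plan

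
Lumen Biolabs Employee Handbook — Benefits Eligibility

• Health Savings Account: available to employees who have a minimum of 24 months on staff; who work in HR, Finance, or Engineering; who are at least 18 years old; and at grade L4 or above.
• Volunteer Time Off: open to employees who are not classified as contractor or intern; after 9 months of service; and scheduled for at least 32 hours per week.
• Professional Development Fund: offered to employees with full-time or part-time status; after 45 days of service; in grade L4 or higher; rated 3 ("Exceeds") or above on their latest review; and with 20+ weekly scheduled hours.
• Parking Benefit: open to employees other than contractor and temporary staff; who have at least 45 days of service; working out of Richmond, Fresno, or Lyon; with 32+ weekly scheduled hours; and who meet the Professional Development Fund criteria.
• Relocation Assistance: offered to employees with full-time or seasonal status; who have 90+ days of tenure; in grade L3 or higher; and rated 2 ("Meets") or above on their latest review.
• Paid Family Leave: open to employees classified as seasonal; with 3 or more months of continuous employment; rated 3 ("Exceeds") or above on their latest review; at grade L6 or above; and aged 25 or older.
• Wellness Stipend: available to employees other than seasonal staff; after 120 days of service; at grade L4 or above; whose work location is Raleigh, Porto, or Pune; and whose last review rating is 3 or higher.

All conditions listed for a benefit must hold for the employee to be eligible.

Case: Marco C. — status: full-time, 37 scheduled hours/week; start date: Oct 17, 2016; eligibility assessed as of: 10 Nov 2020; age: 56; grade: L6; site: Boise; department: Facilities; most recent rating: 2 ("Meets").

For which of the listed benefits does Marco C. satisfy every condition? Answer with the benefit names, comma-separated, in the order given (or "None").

Volunteer Time Off, Relocation Assistance

Service from Oct 17, 2016 to 10 Nov 2020: 1485 days.
Health Savings Account — service 1485 days ≥ 24 months (≈720 days) ✓; dept Facilities ✗ → not eligible.
Volunteer Time Off — status full-time ✓ (not excluded); service 1485 days ≥ 9 months (≈270 days) ✓; 37 hrs/wk ≥ 32 ✓ → eligible.
Professional Development Fund — status full-time ✓; service 1485 days ≥ 45 days ✓; grade L6 ≥ L4 ✓; rating 2 < 3 ✗ → not eligible.
Parking Benefit — status full-time ✓ (not excluded); service 1485 days ≥ 45 days ✓; site Boise ✗ (not Richmond, Fresno, or Lyon) → not eligible.
Relocation Assistance — status full-time ✓; service 1485 days ≥ 90 days ✓; grade L6 ≥ L3 ✓; rating 2 ≥ 2 ✓ → eligible.
Paid Family Leave — status full-time ✗ (requires seasonal) → not eligible.
Wellness Stipend — status full-time ✓ (not excluded); service 1485 days ≥ 120 days ✓; grade L6 ≥ L4 ✓; site Boise ✗ (not Raleigh, Porto, or Pune) → not eligible.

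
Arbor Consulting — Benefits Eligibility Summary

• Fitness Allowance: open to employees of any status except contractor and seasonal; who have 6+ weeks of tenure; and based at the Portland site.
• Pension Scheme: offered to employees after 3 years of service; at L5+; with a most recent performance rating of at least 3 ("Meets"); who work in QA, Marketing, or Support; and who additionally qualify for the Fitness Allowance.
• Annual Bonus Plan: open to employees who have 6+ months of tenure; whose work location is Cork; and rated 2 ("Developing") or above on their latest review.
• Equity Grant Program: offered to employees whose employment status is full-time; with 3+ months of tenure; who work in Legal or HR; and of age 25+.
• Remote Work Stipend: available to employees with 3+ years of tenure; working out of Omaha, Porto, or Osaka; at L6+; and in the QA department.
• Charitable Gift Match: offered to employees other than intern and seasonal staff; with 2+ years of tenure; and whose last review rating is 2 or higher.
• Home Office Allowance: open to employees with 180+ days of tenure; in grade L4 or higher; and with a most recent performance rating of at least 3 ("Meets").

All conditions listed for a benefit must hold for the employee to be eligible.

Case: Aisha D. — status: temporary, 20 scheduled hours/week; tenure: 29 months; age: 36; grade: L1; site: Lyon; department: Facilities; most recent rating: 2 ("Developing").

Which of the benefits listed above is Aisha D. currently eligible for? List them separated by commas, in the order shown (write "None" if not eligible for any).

Fitness Allowance — status temporary ✓ (not excluded); service 29 months ≥ 6 weeks (≈42 days) ✓; site Lyon ✗ (not Portland) → not eligible.
Pension Scheme — service 29 months < 3 years (≈1095 days) ✗ → not eligible.
Annual Bonus Plan — service 29 months ≥ 6 months ✓; site Lyon ✗ (not Cork) → not eligible.
Equity Grant Program — status temporary ✗ (requires full-time) → not eligible.
Remote Work Stipend — service 29 months < 3 years (≈1095 days) ✗ → not eligible.
Charitable Gift Match — status temporary ✓ (not excluded); service 29 months ≥ 2 years (≈730 days) ✓; rating 2 ≥ 2 ✓ → eligible.
Home Office Allowance — service 29 months ≥ 180 days ✓; grade L1 < L4 ✗ → not eligible.

Charitable Gift Match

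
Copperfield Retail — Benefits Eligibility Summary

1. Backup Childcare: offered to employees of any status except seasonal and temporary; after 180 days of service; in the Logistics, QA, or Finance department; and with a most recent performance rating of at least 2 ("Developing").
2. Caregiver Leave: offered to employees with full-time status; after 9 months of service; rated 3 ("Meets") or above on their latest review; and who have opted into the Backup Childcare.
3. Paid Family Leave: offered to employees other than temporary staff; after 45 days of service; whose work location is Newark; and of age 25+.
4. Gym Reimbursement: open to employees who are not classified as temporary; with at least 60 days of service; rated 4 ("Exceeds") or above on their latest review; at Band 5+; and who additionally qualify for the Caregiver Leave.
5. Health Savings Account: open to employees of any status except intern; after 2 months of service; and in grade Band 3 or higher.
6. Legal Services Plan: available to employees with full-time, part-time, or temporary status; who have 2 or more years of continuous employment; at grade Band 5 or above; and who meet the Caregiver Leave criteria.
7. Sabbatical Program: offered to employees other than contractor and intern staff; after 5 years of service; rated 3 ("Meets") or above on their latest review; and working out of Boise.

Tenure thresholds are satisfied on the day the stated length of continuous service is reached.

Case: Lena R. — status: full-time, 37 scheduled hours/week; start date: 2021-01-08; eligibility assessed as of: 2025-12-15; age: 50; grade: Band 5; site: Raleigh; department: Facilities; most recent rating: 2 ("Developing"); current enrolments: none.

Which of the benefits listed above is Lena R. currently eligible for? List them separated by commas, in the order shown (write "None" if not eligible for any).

Service from 2021-01-08 to 2025-12-15: 1802 days.
Backup Childcare — status full-time ✓ (not excluded); service 1802 days ≥ 180 days ✓; dept Facilities ✗ → not eligible.
Caregiver Leave — status full-time ✓; service 1802 days ≥ 9 months (≈270 days) ✓; rating 2 < 3 ✗ → not eligible.
Paid Family Leave — status full-time ✓ (not excluded); service 1802 days ≥ 45 days ✓; site Raleigh ✗ (not Newark) → not eligible.
Gym Reimbursement — status full-time ✓ (not excluded); service 1802 days ≥ 60 days ✓; rating 2 < 4 ✗ → not eligible.
Health Savings Account — status full-time ✓ (not excluded); service 1802 days ≥ 2 months (≈60 days) ✓; grade Band 5 ≥ Band 3 ✓ → eligible.
Legal Services Plan — status full-time ✓; service 1802 days ≥ 2 years (≈730 days) ✓; grade Band 5 ≥ Band 5 ✓; not eligible for Caregiver Leave ✗ → not eligible.
Sabbatical Program — status full-time ✓ (not excluded); service 1802 days < 5 years (≈1825 days) ✗ → not eligible.

Health Savings Account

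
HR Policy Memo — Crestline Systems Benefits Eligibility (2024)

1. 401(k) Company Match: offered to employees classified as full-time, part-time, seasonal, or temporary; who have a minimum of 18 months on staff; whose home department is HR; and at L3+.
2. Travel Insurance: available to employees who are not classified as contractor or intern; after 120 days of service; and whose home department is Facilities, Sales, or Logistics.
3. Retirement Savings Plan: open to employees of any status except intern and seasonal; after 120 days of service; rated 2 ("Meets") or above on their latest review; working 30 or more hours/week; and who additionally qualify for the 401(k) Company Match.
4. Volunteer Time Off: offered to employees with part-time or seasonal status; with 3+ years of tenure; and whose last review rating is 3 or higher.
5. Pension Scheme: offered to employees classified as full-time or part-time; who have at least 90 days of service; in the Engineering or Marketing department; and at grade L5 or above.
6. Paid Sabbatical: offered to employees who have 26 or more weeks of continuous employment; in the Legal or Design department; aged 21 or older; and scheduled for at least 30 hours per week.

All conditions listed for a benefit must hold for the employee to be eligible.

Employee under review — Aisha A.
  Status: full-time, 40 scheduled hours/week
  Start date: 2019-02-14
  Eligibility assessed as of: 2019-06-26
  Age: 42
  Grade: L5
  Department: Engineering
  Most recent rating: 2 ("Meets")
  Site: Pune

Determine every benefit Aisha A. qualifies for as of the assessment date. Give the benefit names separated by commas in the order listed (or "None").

Service from 2019-02-14 to 2019-06-26: 132 days.
401(k) Company Match — status full-time ✓; service 132 days < 18 months (≈540 days) ✗ → not eligible.
Travel Insurance — status full-time ✓ (not excluded); service 132 days ≥ 120 days ✓; dept Engineering ✗ → not eligible.
Retirement Savings Plan — status full-time ✓ (not excluded); service 132 days ≥ 120 days ✓; rating 2 ≥ 2 ✓; 40 hrs/wk ≥ 30 ✓; not eligible for 401(k) Company Match ✗ → not eligible.
Volunteer Time Off — status full-time ✗ (requires part-time or seasonal) → not eligible.
Pension Scheme — status full-time ✓; service 132 days ≥ 90 days ✓; dept Engineering ✓; grade L5 ≥ L5 ✓ → eligible.
Paid Sabbatical — service 132 days < 26 weeks (≈182 days) ✗ → not eligible.

Pension Scheme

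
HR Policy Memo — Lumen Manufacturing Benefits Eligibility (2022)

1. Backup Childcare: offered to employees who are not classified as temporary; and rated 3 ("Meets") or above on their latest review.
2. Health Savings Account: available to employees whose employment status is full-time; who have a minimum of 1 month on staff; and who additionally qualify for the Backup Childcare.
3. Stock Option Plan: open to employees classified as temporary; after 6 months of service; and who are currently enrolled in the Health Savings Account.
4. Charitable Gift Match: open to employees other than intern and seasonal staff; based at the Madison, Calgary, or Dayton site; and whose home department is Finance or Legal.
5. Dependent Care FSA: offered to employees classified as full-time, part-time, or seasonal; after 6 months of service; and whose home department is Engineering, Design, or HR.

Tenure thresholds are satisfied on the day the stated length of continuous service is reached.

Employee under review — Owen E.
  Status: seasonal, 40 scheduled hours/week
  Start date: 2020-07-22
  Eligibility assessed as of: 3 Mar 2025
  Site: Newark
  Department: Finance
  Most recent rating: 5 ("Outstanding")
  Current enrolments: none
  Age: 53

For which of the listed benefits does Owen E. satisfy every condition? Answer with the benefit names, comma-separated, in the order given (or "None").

Backup Childcare

Service from 2020-07-22 to 3 Mar 2025: 1685 days.
Backup Childcare — status seasonal ✓ (not excluded); rating 5 ≥ 3 ✓ → eligible.
Health Savings Account — status seasonal ✗ (requires full-time) → not eligible.
Stock Option Plan — status seasonal ✗ (requires temporary) → not eligible.
Charitable Gift Match — status seasonal ✗ (excluded) → not eligible.
Dependent Care FSA — status seasonal ✓; service 1685 days ≥ 6 months (≈180 days) ✓; dept Finance ✗ → not eligible.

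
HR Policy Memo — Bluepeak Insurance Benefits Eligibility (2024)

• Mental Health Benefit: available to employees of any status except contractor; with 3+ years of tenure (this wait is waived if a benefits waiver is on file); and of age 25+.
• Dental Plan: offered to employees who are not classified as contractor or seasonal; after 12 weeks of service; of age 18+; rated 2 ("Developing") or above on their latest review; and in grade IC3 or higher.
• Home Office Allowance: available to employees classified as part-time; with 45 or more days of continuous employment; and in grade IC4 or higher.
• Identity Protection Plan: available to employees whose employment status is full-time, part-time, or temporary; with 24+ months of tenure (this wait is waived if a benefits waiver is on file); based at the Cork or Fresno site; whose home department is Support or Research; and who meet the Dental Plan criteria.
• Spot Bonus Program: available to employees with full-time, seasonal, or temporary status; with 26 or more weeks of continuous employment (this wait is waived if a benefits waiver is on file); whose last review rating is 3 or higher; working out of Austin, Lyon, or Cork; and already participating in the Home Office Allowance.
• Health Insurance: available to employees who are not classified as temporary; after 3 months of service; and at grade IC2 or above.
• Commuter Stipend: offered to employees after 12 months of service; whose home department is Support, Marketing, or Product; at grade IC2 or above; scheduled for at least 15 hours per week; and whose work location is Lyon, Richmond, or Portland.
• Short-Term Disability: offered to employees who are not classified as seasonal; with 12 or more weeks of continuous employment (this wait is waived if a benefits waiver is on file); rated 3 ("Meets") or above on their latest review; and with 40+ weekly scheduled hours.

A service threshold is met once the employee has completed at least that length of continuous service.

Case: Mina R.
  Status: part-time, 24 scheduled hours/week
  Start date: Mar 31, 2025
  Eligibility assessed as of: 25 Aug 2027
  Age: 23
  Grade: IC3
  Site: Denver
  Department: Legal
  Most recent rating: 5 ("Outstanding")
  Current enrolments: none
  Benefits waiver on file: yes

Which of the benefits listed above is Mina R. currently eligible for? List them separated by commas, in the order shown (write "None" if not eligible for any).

Dental Plan, Health Insurance

Service from Mar 31, 2025 to 25 Aug 2027: 877 days.
Mental Health Benefit — status part-time ✓ (not excluded); benefits waiver on file ✓; age 23 < 25 ✗ → not eligible.
Dental Plan — status part-time ✓ (not excluded); service 877 days ≥ 12 weeks (≈84 days) ✓; age 23 ≥ 18 ✓; rating 5 ≥ 2 ✓; grade IC3 ≥ IC3 ✓ → eligible.
Home Office Allowance — status part-time ✓; service 877 days ≥ 45 days ✓; grade IC3 < IC4 ✗ → not eligible.
Identity Protection Plan — status part-time ✓; benefits waiver on file ✓; site Denver ✗ (not Cork or Fresno) → not eligible.
Spot Bonus Program — status part-time ✗ (requires full-time, seasonal, or temporary) → not eligible.
Health Insurance — status part-time ✓ (not excluded); service 877 days ≥ 3 months (≈90 days) ✓; grade IC3 ≥ IC2 ✓ → eligible.
Commuter Stipend — service 877 days ≥ 12 months (≈360 days) ✓; dept Legal ✗ → not eligible.
Short-Term Disability — status part-time ✓ (not excluded); benefits waiver on file ✓; rating 5 ≥ 3 ✓; 24 hrs/wk < 40 ✗ → not eligible.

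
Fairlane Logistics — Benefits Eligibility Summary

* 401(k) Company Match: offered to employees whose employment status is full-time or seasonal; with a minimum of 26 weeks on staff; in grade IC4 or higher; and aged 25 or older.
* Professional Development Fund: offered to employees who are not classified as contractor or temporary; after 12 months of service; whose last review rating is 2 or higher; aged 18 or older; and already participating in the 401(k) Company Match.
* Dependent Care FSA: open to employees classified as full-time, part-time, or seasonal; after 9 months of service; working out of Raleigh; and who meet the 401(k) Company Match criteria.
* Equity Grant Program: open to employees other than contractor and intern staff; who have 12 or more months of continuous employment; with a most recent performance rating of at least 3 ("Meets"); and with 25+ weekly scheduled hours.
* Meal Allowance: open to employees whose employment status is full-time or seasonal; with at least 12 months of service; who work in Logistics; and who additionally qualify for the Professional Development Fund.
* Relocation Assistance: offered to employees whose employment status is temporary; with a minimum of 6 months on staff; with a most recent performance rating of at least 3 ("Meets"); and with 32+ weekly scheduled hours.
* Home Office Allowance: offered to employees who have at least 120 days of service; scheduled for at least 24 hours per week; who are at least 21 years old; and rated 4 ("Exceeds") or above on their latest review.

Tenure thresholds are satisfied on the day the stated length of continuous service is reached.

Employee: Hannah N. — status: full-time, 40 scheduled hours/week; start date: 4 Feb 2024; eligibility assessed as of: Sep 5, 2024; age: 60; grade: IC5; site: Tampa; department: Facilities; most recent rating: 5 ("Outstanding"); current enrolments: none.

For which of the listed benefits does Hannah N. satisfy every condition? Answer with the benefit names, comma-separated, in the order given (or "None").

Service from 4 Feb 2024 to Sep 5, 2024: 214 days.
401(k) Company Match — status full-time ✓; service 214 days ≥ 26 weeks (≈182 days) ✓; grade IC5 ≥ IC4 ✓; age 60 ≥ 25 ✓ → eligible.
Professional Development Fund — status full-time ✓ (not excluded); service 214 days < 12 months (≈360 days) ✗ → not eligible.
Dependent Care FSA — status full-time ✓; service 214 days < 9 months (≈270 days) ✗ → not eligible.
Equity Grant Program — status full-time ✓ (not excluded); service 214 days < 12 months (≈360 days) ✗ → not eligible.
Meal Allowance — status full-time ✓; service 214 days < 12 months (≈360 days) ✗ → not eligible.
Relocation Assistance — status full-time ✗ (requires temporary) → not eligible.
Home Office Allowance — service 214 days ≥ 120 days ✓; 40 hrs/wk ≥ 24 ✓; age 60 ≥ 21 ✓; rating 5 ≥ 4 ✓ → eligible.

401(k) Company Match, Home Office Allowance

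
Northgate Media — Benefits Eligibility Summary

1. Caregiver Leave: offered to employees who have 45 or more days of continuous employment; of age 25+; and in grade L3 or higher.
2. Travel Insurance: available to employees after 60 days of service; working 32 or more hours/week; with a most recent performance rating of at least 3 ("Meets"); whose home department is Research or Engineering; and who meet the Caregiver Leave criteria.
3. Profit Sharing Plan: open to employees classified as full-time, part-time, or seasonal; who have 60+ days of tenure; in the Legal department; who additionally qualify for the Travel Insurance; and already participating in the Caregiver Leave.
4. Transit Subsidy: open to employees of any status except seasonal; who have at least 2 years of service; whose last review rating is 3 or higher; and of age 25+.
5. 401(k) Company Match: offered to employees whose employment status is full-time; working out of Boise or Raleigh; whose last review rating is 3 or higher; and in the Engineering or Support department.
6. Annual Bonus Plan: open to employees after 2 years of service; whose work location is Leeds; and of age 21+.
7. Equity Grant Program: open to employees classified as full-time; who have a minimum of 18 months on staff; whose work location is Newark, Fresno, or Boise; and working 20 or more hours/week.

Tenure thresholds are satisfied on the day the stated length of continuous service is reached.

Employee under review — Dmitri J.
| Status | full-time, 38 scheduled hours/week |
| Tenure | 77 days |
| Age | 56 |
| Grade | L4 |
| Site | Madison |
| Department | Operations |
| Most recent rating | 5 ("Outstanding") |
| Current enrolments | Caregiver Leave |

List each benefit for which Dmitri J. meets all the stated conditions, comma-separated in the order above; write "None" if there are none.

Caregiver Leave

Caregiver Leave — service 77 days ≥ 45 days ✓; age 56 ≥ 25 ✓; grade L4 ≥ L3 ✓ → eligible.
Travel Insurance — service 77 days ≥ 60 days ✓; 38 hrs/wk ≥ 32 ✓; rating 5 ≥ 3 ✓; dept Operations ✗ → not eligible.
Profit Sharing Plan — status full-time ✓; service 77 days ≥ 60 days ✓; dept Operations ✗ → not eligible.
Transit Subsidy — status full-time ✓ (not excluded); service 77 days < 2 years (≈730 days) ✗ → not eligible.
401(k) Company Match — status full-time ✓; site Madison ✗ (not Boise or Raleigh) → not eligible.
Annual Bonus Plan — service 77 days < 2 years (≈730 days) ✗ → not eligible.
Equity Grant Program — status full-time ✓; service 77 days < 18 months (≈540 days) ✗ → not eligible.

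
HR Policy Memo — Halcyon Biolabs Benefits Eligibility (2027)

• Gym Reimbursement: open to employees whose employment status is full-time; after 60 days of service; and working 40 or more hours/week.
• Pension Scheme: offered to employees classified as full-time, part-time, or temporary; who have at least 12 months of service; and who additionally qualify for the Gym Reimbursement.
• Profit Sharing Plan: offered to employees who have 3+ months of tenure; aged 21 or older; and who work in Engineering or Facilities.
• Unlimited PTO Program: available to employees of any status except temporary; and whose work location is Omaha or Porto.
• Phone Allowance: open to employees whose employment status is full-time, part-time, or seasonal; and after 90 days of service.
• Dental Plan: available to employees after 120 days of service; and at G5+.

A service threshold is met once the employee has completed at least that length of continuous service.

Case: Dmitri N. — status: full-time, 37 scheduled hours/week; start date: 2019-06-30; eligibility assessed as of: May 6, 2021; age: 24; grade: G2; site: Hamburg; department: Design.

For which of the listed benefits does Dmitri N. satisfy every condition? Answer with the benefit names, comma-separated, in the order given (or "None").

Service from 2019-06-30 to May 6, 2021: 676 days.
Gym Reimbursement — status full-time ✓; service 676 days ≥ 60 days ✓; 37 hrs/wk < 40 ✗ → not eligible.
Pension Scheme — status full-time ✓; service 676 days ≥ 12 months (≈360 days) ✓; not eligible for Gym Reimbursement ✗ → not eligible.
Profit Sharing Plan — service 676 days ≥ 3 months (≈90 days) ✓; age 24 ≥ 21 ✓; dept Design ✗ → not eligible.
Unlimited PTO Program — status full-time ✓ (not excluded); site Hamburg ✗ (not Omaha or Porto) → not eligible.
Phone Allowance — status full-time ✓; service 676 days ≥ 90 days ✓ → eligible.
Dental Plan — service 676 days ≥ 120 days ✓; grade G2 < G5 ✗ → not eligible.

Phone Allowance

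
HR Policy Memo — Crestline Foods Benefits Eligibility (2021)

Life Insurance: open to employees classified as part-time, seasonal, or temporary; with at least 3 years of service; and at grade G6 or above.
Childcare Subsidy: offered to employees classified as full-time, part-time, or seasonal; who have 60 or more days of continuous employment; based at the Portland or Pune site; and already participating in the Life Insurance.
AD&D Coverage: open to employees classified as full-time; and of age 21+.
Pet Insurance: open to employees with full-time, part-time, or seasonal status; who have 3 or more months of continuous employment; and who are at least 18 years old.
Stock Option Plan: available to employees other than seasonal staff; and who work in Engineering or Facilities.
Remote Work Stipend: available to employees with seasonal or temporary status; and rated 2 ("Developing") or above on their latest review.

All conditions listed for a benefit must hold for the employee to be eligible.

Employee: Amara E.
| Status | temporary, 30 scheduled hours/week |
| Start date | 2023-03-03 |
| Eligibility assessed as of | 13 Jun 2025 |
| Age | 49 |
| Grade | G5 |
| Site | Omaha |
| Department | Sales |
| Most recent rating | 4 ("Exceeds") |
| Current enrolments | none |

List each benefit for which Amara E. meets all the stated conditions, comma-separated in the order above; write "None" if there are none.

Service from 2023-03-03 to 13 Jun 2025: 833 days.
Life Insurance — status temporary ✓; service 833 days < 3 years (≈1095 days) ✗ → not eligible.
Childcare Subsidy — status temporary ✗ (requires full-time, part-time, or seasonal) → not eligible.
AD&D Coverage — status temporary ✗ (requires full-time) → not eligible.
Pet Insurance — status temporary ✗ (requires full-time, part-time, or seasonal) → not eligible.
Stock Option Plan — status temporary ✓ (not excluded); dept Sales ✗ → not eligible.
Remote Work Stipend — status temporary ✓; rating 4 ≥ 2 ✓ → eligible.

Remote Work Stipend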